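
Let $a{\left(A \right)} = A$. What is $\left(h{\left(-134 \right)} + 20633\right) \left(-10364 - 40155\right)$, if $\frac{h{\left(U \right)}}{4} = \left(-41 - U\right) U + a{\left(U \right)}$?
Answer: $1502990769$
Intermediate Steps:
$h{\left(U \right)} = 4 U + 4 U \left(-41 - U\right)$ ($h{\left(U \right)} = 4 \left(\left(-41 - U\right) U + U\right) = 4 \left(U \left(-41 - U\right) + U\right) = 4 \left(U + U \left(-41 - U\right)\right) = 4 U + 4 U \left(-41 - U\right)$)
$\left(h{\left(-134 \right)} + 20633\right) \left(-10364 - 40155\right) = \left(4 \left(-134\right) \left(-40 - -134\right) + 20633\right) \left(-10364 - 40155\right) = \left(4 \left(-134\right) \left(-40 + 134\right) + 20633\right) \left(-50519\right) = \left(4 \left(-134\right) 94 + 20633\right) \left(-50519\right) = \left(-50384 + 20633\right) \left(-50519\right) = \left(-29751\right) \left(-50519\right) = 1502990769$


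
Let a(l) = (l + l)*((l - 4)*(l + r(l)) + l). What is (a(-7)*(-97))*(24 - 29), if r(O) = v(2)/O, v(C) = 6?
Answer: -539320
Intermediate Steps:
r(O) = 6/O
a(l) = 2*l*(l + (-4 + l)*(l + 6/l)) (a(l) = (l + l)*((l - 4)*(l + 6/l) + l) = (2*l)*((-4 + l)*(l + 6/l) + l) = (2*l)*(l + (-4 + l)*(l + 6/l)) = 2*l*(l + (-4 + l)*(l + 6/l)))
(a(-7)*(-97))*(24 - 29) = ((-48 + 2*(-7)*(6 + (-7)**2 - 3*(-7)))*(-97))*(24 - 29) = ((-48 + 2*(-7)*(6 + 49 + 21))*(-97))*(-5) = ((-48 + 2*(-7)*76)*(-97))*(-5) = ((-48 - 1064)*(-97))*(-5) = -1112*(-97)*(-5) = 107864*(-5) = -539320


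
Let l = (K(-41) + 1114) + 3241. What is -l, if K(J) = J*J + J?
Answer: -5995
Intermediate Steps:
K(J) = J + J**2 (K(J) = J**2 + J = J + J**2)
l = 5995 (l = (-41*(1 - 41) + 1114) + 3241 = (-41*(-40) + 1114) + 3241 = (1640 + 1114) + 3241 = 2754 + 3241 = 5995)
-l = -1*5995 = -5995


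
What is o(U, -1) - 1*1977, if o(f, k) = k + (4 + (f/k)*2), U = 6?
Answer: -1986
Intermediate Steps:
o(f, k) = 4 + k + 2*f/k (o(f, k) = k + (4 + 2*f/k) = 4 + k + 2*f/k)
o(U, -1) - 1*1977 = (4 - 1 + 2*6/(-1)) - 1*1977 = (4 - 1 + 2*6*(-1)) - 1977 = (4 - 1 - 12) - 1977 = -9 - 1977 = -1986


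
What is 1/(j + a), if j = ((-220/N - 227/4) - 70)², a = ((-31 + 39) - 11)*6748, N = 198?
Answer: -1296/5048615 ≈ -0.00025670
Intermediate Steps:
a = -20244 (a = (8 - 11)*6748 = -3*6748 = -20244)
j = 21187609/1296 (j = ((-220/198 - 227/4) - 70)² = ((-220*1/198 - 227*¼) - 70)² = ((-10/9 - 227/4) - 70)² = (-2083/36 - 70)² = (-4603/36)² = 21187609/1296 ≈ 16348.)
1/(j + a) = 1/(21187609/1296 - 20244) = 1/(-5048615/1296) = -1296/5048615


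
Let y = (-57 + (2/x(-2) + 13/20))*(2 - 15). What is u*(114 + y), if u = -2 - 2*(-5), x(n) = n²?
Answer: 33602/5 ≈ 6720.4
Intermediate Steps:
u = 8 (u = -2 + 10 = 8)
y = 14521/20 (y = (-57 + (2/((-2)²) + 13/20))*(2 - 15) = (-57 + (2/4 + 13*(1/20)))*(-13) = (-57 + (2*(¼) + 13/20))*(-13) = (-57 + (½ + 13/20))*(-13) = (-57 + 23/20)*(-13) = -1117/20*(-13) = 14521/20 ≈ 726.05)
u*(114 + y) = 8*(114 + 14521/20) = 8*(16801/20) = 33602/5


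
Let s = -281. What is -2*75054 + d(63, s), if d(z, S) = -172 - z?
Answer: -150343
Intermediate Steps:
-2*75054 + d(63, s) = -2*75054 + (-172 - 1*63) = -150108 + (-172 - 63) = -150108 - 235 = -150343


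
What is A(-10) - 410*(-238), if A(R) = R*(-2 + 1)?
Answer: 97590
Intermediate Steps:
A(R) = -R (A(R) = R*(-1) = -R)
A(-10) - 410*(-238) = -1*(-10) - 410*(-238) = 10 + 97580 = 97590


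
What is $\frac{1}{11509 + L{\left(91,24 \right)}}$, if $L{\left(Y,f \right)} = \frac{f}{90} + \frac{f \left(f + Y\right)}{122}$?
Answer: $\frac{915}{10551679} \approx 8.6716 \cdot 10^{-5}$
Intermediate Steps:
$L{\left(Y,f \right)} = \frac{f}{90} + \frac{f \left(Y + f\right)}{122}$ ($L{\left(Y,f \right)} = f \frac{1}{90} + f \left(Y + f\right) \frac{1}{122} = \frac{f}{90} + \frac{f \left(Y + f\right)}{122}$)
$\frac{1}{11509 + L{\left(91,24 \right)}} = \frac{1}{11509 + \frac{1}{5490} \cdot 24 \left(61 + 45 \cdot 91 + 45 \cdot 24\right)} = \frac{1}{11509 + \frac{1}{5490} \cdot 24 \left(61 + 4095 + 1080\right)} = \frac{1}{11509 + \frac{1}{5490} \cdot 24 \cdot 5236} = \frac{1}{11509 + \frac{20944}{915}} = \frac{1}{\frac{10551679}{915}} = \frac{915}{10551679}$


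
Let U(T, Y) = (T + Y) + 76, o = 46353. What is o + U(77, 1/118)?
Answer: 5487709/118 ≈ 46506.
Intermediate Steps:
U(T, Y) = 76 + T + Y
o + U(77, 1/118) = 46353 + (76 + 77 + 1/118) = 46353 + 18055/118 = 5487709/118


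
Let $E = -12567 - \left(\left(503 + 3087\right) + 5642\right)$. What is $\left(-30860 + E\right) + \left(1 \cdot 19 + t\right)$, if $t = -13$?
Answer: $-52653$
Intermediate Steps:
$E = -21799$ ($E = -12567 - \left(3590 + 5642\right) = -12567 - 9232 = -21799$)
$\left(-30860 + E\right) + \left(1 \cdot 19 + t\right) = \left(-30860 - 21799\right) + \left(1 \cdot 19 - 13\right) = -52659 + \left(19 - 13\right) = -52659 + 6 = -52653$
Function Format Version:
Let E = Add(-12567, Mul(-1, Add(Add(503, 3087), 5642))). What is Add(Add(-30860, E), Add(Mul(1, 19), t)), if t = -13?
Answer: -52653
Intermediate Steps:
E = -21799 (E = Add(-12567, Mul(-1, Add(3590, 5642))) = Add(-12567, Mul(-1, 9232)) = Add(-12567, -9232) = -21799)
Add(Add(-30860, E), Add(Mul(1, 19), t)) = Add(Add(-30860, -21799), Add(Mul(1, 19), -13)) = Add(-52659, Add(19, -13)) = Add(-52659, 6) = -52653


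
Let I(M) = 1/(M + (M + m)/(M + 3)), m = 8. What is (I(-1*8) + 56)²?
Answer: 199809/64 ≈ 3122.0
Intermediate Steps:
I(M) = 1/(M + (8 + M)/(3 + M)) (I(M) = 1/(M + (M + 8)/(M + 3)) = 1/(M + (8 + M)/(3 + M)))
(I(-1*8) + 56)² = ((3 - 1*8)/(8 + (-1*8)² + 4*(-1*8)) + 56)² = ((3 - 8)/(8 + (-8)² + 4*(-8)) + 56)² = (-5/(8 + 64 - 32) + 56)² = (-5/40 + 56)² = ((1/40)*(-5) + 56)² = (-⅛ + 56)² = (447/8)² = 199809/64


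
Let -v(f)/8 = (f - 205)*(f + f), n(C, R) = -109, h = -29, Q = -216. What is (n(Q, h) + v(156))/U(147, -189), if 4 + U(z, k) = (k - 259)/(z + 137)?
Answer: -8675845/396 ≈ -21909.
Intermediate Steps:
v(f) = -16*f*(-205 + f) (v(f) = -8*(f - 205)*(f + f) = -8*(-205 + f)*2*f = -16*f*(-205 + f))
U(z, k) = -4 + (-259 + k)/(137 + z) (U(z, k) = -4 + (k - 259)/(z + 137) = -4 + (-259 + k)/(137 + z))
(n(Q, h) + v(156))/U(147, -189) = (-109 + 16*156*(205 - 1*156))/(((-807 - 189 - 4*147)/(137 + 147))) = (-109 + 16*156*(205 - 156))/(((-807 - 189 - 588)/284)) = (-109 + 16*156*49)/(((1/284)*(-1584))) = (-109 + 122304)/(-396/71) = 122195*(-71/396) = -8675845/396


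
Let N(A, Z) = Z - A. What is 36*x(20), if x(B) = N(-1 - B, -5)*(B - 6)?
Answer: 8064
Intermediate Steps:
x(B) = (-6 + B)*(-4 + B) (x(B) = (-5 - (-1 - B))*(B - 6) = (-5 + (1 + B))*(-6 + B) = (-4 + B)*(-6 + B) = (-6 + B)*(-4 + B))
36*x(20) = 36*((-6 + 20)*(-4 + 20)) = 36*(14*16) = 36*224 = 8064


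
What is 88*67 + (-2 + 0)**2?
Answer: 5900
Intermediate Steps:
88*67 + (-2 + 0)**2 = 5896 + (-2)**2 = 5896 + 4 = 5900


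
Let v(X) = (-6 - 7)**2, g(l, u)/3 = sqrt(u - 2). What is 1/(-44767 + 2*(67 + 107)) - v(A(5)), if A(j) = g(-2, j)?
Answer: -7506812/44419 ≈ -169.00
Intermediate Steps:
g(l, u) = 3*sqrt(-2 + u) (g(l, u) = 3*sqrt(u - 2) = 3*sqrt(-2 + u))
A(j) = 3*sqrt(-2 + j)
v(X) = 169 (v(X) = (-13)**2 = 169)
1/(-44767 + 2*(67 + 107)) - v(A(5)) = 1/(-44767 + 2*(67 + 107)) - 1*169 = 1/(-44767 + 2*174) - 169 = 1/(-44767 + 348) - 169 = 1/(-44419) - 169 = -1/44419 - 169 = -7506812/44419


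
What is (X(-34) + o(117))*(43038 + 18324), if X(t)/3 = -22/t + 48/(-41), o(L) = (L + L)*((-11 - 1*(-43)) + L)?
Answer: 1491127710534/697 ≈ 2.1394e+9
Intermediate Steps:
o(L) = 2*L*(32 + L) (o(L) = (2*L)*((-11 + 43) + L) = (2*L)*(32 + L) = 2*L*(32 + L))
X(t) = -144/41 - 66/t (X(t) = 3*(-22/t + 48/(-41)) = 3*(-22/t + 48*(-1/41)) = 3*(-22/t - 48/41) = 3*(-48/41 - 22/t) = -144/41 - 66/t)
(X(-34) + o(117))*(43038 + 18324) = ((-144/41 - 66/(-34)) + 2*117*(32 + 117))*(43038 + 18324) = ((-144/41 - 66*(-1/34)) + 2*117*149)*61362 = ((-144/41 + 33/17) + 34866)*61362 = (-1095/697 + 34866)*61362 = (24300507/697)*61362 = 1491127710534/697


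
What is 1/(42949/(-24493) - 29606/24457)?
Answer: -599025301/1775543451 ≈ -0.33738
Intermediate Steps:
1/(42949/(-24493) - 29606/24457) = 1/(42949*(-1/24493) - 29606*1/24457) = 1/(-42949/24493 - 29606/24457) = 1/(-1775543451/599025301) = -599025301/1775543451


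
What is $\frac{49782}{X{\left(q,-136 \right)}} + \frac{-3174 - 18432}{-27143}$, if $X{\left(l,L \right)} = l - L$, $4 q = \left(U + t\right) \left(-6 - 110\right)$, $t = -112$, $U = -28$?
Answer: $\frac{720945801}{56946014} \approx 12.66$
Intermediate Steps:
$q = 4060$ ($q = \frac{\left(-28 - 112\right) \left(-6 - 110\right)}{4} = \frac{\left(-140\right) \left(-116\right)}{4} = \frac{1}{4} \cdot 16240 = 4060$)
$\frac{49782}{X{\left(q,-136 \right)}} + \frac{-3174 - 18432}{-27143} = \frac{49782}{4060 - -136} + \frac{-3174 - 18432}{-27143} = \frac{49782}{4060 + 136} - - \frac{21606}{27143} = \frac{49782}{4196} + \frac{21606}{27143} = 49782 \cdot \frac{1}{4196} + \frac{21606}{27143} = \frac{24891}{2098} + \frac{21606}{27143} = \frac{720945801}{56946014}$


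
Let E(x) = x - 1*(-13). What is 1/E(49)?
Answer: 1/62 ≈ 0.016129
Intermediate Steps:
E(x) = 13 + x (E(x) = x + 13 = 13 + x)
1/E(49) = 1/(13 + 49) = 1/62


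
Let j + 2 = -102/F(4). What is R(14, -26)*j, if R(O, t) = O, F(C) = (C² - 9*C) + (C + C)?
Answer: 91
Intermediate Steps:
F(C) = C² - 7*C (F(C) = (C² - 9*C) + 2*C = C² - 7*C)
j = 13/2 (j = -2 - 102*1/(4*(-7 + 4)) = -2 - 102/(4*(-3)) = -2 - 102/(-12) = -2 - 102*(-1/12) = -2 + 17/2 = 13/2 ≈ 6.5000)
R(14, -26)*j = 14*(13/2) = 91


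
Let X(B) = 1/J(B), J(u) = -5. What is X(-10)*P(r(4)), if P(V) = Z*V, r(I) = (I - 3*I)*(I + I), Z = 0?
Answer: 0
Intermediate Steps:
r(I) = -4*I**2 (r(I) = (-2*I)*(2*I) = -4*I**2)
X(B) = -1/5 (X(B) = 1/(-5) = -1/5)
P(V) = 0 (P(V) = 0*V = 0)
X(-10)*P(r(4)) = -1/5*0 = 0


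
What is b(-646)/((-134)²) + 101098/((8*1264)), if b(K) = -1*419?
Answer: 226384845/22696384 ≈ 9.9745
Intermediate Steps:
b(K) = -419
b(-646)/((-134)²) + 101098/((8*1264)) = -419/((-134)²) + 101098/((8*1264)) = -419/17956 + 101098/10112 = -419*1/17956 + 101098*(1/10112) = -419/17956 + 50549/5056 = 226384845/22696384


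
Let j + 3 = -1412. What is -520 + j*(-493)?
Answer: 697075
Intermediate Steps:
j = -1415 (j = -3 - 1412 = -1415)
-520 + j*(-493) = -520 - 1415*(-493) = -520 + 697595 = 697075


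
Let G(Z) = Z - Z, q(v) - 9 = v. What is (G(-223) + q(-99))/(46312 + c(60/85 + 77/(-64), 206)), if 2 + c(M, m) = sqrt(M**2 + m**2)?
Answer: -986745323520/507725241405067 + 19584*sqrt(50233653065)/507725241405067 ≈ -0.0019348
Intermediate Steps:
q(v) = 9 + v
G(Z) = 0
c(M, m) = -2 + sqrt(M**2 + m**2)
(G(-223) + q(-99))/(46312 + c(60/85 + 77/(-64), 206)) = (0 + (9 - 99))/(46312 + (-2 + sqrt((60/85 + 77/(-64))**2 + 206**2))) = (0 - 90)/(46312 + (-2 + sqrt((60*(1/85) + 77*(-1/64))**2 + 42436))) = -90/(46312 + (-2 + sqrt((12/17 - 77/64)**2 + 42436))) = -90/(46312 + (-2 + sqrt((-541/1088)**2 + 42436))) = -90/(46312 + (-2 + sqrt(292681/1183744 + 42436))) = -90/(46312 + (-2 + sqrt(50233653065/1183744))) = -90/(46312 + (-2 + sqrt(50233653065)/1088)) = -90/(46310 + sqrt(50233653065)/1088)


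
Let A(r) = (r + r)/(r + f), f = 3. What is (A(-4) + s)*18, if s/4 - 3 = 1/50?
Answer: 9036/25 ≈ 361.44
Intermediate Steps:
s = 302/25 (s = 12 + 4/50 = 12 + 4*(1/50) = 12 + 2/25 = 302/25 ≈ 12.080)
A(r) = 2*r/(3 + r) (A(r) = (r + r)/(r + 3) = (2*r)/(3 + r) = 2*r/(3 + r))
(A(-4) + s)*18 = (2*(-4)/(3 - 4) + 302/25)*18 = (2*(-4)/(-1) + 302/25)*18 = (2*(-4)*(-1) + 302/25)*18 = (8 + 302/25)*18 = (502/25)*18 = 9036/25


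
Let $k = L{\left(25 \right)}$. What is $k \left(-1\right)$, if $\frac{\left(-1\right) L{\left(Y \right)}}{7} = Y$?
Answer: $175$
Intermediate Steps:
$L{\left(Y \right)} = - 7 Y$
$k = -175$ ($k = \left(-7\right) 25 = -175$)
$k \left(-1\right) = \left(-175\right) \left(-1\right) = 175$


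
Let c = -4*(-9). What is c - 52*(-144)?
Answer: 7524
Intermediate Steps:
c = 36
c - 52*(-144) = 36 - 52*(-144) = 36 + 7488 = 7524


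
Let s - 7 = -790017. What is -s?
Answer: 790010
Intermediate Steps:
s = -790010 (s = 7 - 790017 = -790010)
-s = -1*(-790010) = 790010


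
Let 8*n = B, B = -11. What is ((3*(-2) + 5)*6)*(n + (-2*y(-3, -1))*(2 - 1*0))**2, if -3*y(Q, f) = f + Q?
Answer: -25921/96 ≈ -270.01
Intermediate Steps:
y(Q, f) = -Q/3 - f/3 (y(Q, f) = -(f + Q)/3 = -(Q + f)/3 = -Q/3 - f/3)
n = -11/8 (n = (1/8)*(-11) = -11/8 ≈ -1.3750)
((3*(-2) + 5)*6)*(n + (-2*y(-3, -1))*(2 - 1*0))**2 = ((3*(-2) + 5)*6)*(-11/8 + (-2*(-1/3*(-3) - 1/3*(-1)))*(2 - 1*0))**2 = ((-6 + 5)*6)*(-11/8 + (-2*(1 + 1/3))*(2 + 0))**2 = (-1*6)*(-11/8 - 2*4/3*2)**2 = -6*(-11/8 - 8/3*2)**2 = -6*(-11/8 - 16/3)**2 = -6*(-161/24)**2 = -6*25921/576 = -25921/96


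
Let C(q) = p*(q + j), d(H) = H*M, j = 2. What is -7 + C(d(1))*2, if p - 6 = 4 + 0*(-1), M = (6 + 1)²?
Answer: 1013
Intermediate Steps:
M = 49 (M = 7² = 49)
p = 10 (p = 6 + (4 + 0*(-1)) = 6 + (4 + 0) = 6 + 4 = 10)
d(H) = 49*H (d(H) = H*49 = 49*H)
C(q) = 20 + 10*q (C(q) = 10*(q + 2) = 10*(2 + q) = 20 + 10*q)
-7 + C(d(1))*2 = -7 + (20 + 10*(49*1))*2 = -7 + (20 + 10*49)*2 = -7 + (20 + 490)*2 = -7 + 510*2 = -7 + 1020 = 1013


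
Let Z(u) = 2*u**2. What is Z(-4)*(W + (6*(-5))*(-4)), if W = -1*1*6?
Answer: 3648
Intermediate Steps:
W = -6 (W = -1*6 = -6)
Z(-4)*(W + (6*(-5))*(-4)) = (2*(-4)**2)*(-6 + (6*(-5))*(-4)) = (2*16)*(-6 - 30*(-4)) = 32*(-6 + 120) = 32*114 = 3648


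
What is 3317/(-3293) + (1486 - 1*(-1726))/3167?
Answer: 72177/10428931 ≈ 0.0069208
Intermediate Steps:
3317/(-3293) + (1486 - 1*(-1726))/3167 = 3317*(-1/3293) + (1486 + 1726)*(1/3167) = -3317/3293 + 3212*(1/3167) = -3317/3293 + 3212/3167 = 72177/10428931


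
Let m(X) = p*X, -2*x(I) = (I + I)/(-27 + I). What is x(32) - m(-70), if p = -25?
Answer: -8782/5 ≈ -1756.4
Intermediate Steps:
x(I) = -I/(-27 + I) (x(I) = -(I + I)/(2*(-27 + I)) = -2*I/(2*(-27 + I)) = -I/(-27 + I))
m(X) = -25*X
x(32) - m(-70) = -1*32/(-27 + 32) - (-25)*(-70) = -1*32/5 - 1*1750 = -1*32*1/5 - 1750 = -32/5 - 1750 = -8782/5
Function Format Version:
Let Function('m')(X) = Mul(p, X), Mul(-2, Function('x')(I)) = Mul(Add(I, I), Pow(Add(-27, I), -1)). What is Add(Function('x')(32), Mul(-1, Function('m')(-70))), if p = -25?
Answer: Rational(-8782, 5) ≈ -1756.4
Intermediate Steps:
Function('x')(I) = Mul(-1, I, Pow(Add(-27, I), -1)) (Function('x')(I) = Mul(Rational(-1, 2), Mul(Add(I, I), Pow(Add(-27, I), -1))) = Mul(Rational(-1, 2), Mul(Mul(2, I), Pow(Add(-27, I), -1))) = Mul(Rational(-1, 2), Mul(2, I, Pow(Add(-27, I), -1))) = Mul(-1, I, Pow(Add(-27, I), -1)))
Function('m')(X) = Mul(-25, X)
Add(Function('x')(32), Mul(-1, Function('m')(-70))) = Add(Mul(-1, 32, Pow(Add(-27, 32), -1)), Mul(-1, Mul(-25, -70))) = Add(Mul(-1, 32, Pow(5, -1)), Mul(-1, 1750)) = Add(Mul(-1, 32, Rational(1, 5)), -1750) = Add(Rational(-32, 5), -1750) = Rational(-8782, 5)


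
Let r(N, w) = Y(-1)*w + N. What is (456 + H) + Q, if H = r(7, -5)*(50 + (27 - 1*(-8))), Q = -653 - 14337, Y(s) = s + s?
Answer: -13089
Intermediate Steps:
Y(s) = 2*s
r(N, w) = N - 2*w (r(N, w) = (2*(-1))*w + N = -2*w + N = N - 2*w)
Q = -14990
H = 1445 (H = (7 - 2*(-5))*(50 + (27 - 1*(-8))) = (7 + 10)*(50 + (27 + 8)) = 17*(50 + 35) = 17*85 = 1445)
(456 + H) + Q = (456 + 1445) - 14990 = 1901 - 14990 = -13089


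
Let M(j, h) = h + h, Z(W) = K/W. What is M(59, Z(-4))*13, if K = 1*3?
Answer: -39/2 ≈ -19.500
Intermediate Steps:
K = 3
Z(W) = 3/W
M(j, h) = 2*h
M(59, Z(-4))*13 = (2*(3/(-4)))*13 = (2*(3*(-¼)))*13 = (2*(-¾))*13 = -3/2*13 = -39/2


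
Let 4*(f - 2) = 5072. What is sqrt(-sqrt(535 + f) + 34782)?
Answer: sqrt(34782 - 19*sqrt(5)) ≈ 186.39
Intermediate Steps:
f = 1270 (f = 2 + (1/4)*5072 = 2 + 1268 = 1270)
sqrt(-sqrt(535 + f) + 34782) = sqrt(-sqrt(535 + 1270) + 34782) = sqrt(-sqrt(1805) + 34782) = sqrt(-19*sqrt(5) + 34782) = sqrt(34782 - 19*sqrt(5))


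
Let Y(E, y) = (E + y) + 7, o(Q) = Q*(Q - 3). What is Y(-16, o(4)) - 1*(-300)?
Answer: 295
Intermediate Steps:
o(Q) = Q*(-3 + Q)
Y(E, y) = 7 + E + y
Y(-16, o(4)) - 1*(-300) = (7 - 16 + 4*(-3 + 4)) - 1*(-300) = (7 - 16 + 4*1) + 300 = (7 - 16 + 4) + 300 = -5 + 300 = 295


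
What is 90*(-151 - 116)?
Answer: -24030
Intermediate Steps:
90*(-151 - 116) = 90*(-267) = -24030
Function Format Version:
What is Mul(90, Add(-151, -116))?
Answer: -24030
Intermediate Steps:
Mul(90, Add(-151, -116)) = Mul(90, -267) = -24030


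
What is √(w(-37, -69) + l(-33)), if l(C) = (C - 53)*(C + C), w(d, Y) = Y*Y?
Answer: 7*√213 ≈ 102.16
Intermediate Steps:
w(d, Y) = Y²
l(C) = 2*C*(-53 + C) (l(C) = (-53 + C)*(2*C) = 2*C*(-53 + C))
√(w(-37, -69) + l(-33)) = √((-69)² + 2*(-33)*(-53 - 33)) = √(4761 + 2*(-33)*(-86)) = √(4761 + 5676) = √10437 = 7*√213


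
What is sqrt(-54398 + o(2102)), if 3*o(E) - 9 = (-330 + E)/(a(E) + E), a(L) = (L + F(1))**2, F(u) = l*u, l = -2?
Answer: I*sqrt(2382498227139308997)/6618153 ≈ 233.23*I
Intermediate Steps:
F(u) = -2*u
a(L) = (-2 + L)**2 (a(L) = (L - 2*1)**2 = (L - 2)**2 = (-2 + L)**2)
o(E) = 3 + (-330 + E)/(3*(E + (-2 + E)**2)) (o(E) = 3 + ((-330 + E)/((-2 + E)**2 + E))/3 = 3 + ((-330 + E)/(E + (-2 + E)**2))/3 = 3 + (-330 + E)/(3*(E + (-2 + E)**2)))
sqrt(-54398 + o(2102)) = sqrt(-54398 + (-294 - 26*2102 + 9*2102**2)/(3*(4 + 2102**2 - 3*2102))) = sqrt(-54398 + (-294 - 54652 + 9*4418404)/(3*(4 + 4418404 - 6306))) = sqrt(-54398 + (1/3)*(-294 - 54652 + 39765636)/4412102) = sqrt(-54398 + (1/3)*(1/4412102)*39710690) = sqrt(-54398 + 19855345/6618153) = sqrt(-359994431549/6618153) = I*sqrt(2382498227139308997)/6618153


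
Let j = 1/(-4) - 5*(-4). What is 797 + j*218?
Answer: 10205/2 ≈ 5102.5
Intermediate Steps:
j = 79/4 (j = -¼ + 20 = 79/4 ≈ 19.750)
797 + j*218 = 797 + (79/4)*218 = 797 + 8611/2 = 10205/2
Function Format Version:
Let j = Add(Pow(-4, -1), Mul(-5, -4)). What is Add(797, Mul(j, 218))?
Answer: Rational(10205, 2) ≈ 5102.5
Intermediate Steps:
j = Rational(79, 4) (j = Add(Rational(-1, 4), 20) = Rational(79, 4) ≈ 19.750)
Add(797, Mul(j, 218)) = Add(797, Mul(Rational(79, 4), 218)) = Add(797, Rational(8611, 2)) = Rational(10205, 2)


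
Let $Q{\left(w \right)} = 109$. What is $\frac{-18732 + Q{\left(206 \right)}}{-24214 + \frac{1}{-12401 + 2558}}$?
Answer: $\frac{183306189}{238338403} \approx 0.7691$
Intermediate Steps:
$\frac{-18732 + Q{\left(206 \right)}}{-24214 + \frac{1}{-12401 + 2558}} = \frac{-18732 + 109}{-24214 + \frac{1}{-12401 + 2558}} = - \frac{18623}{-24214 + \frac{1}{-9843}} = - \frac{18623}{-24214 - \frac{1}{9843}} = - \frac{18623}{- \frac{238338403}{9843}} = \left(-18623\right) \left(- \frac{9843}{238338403}\right) = \frac{183306189}{238338403}$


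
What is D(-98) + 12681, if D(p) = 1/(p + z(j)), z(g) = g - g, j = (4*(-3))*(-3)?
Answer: 1242737/98 ≈ 12681.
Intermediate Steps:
j = 36 (j = -12*(-3) = 36)
z(g) = 0
D(p) = 1/p (D(p) = 1/(p + 0) = 1/p)
D(-98) + 12681 = 1/(-98) + 12681 = -1/98 + 12681 = 1242737/98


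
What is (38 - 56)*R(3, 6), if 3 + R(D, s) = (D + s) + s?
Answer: -216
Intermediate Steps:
R(D, s) = -3 + D + 2*s (R(D, s) = -3 + ((D + s) + s) = -3 + (D + 2*s) = -3 + D + 2*s)
(38 - 56)*R(3, 6) = (38 - 56)*(-3 + 3 + 2*6) = -18*(-3 + 3 + 12) = -18*12 = -216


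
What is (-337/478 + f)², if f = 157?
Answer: 5581434681/228484 ≈ 24428.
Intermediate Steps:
(-337/478 + f)² = (-337/478 + 157)² = (74709/478)² = 5581434681/228484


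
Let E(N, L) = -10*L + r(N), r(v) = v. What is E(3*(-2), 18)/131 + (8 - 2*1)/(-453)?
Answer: -28348/19781 ≈ -1.4331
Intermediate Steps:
E(N, L) = N - 10*L (E(N, L) = -10*L + N = N - 10*L)
E(3*(-2), 18)/131 + (8 - 2*1)/(-453) = (3*(-2) - 10*18)/131 + (8 - 2*1)/(-453) = (-6 - 180)*(1/131) + (8 - 2)*(-1/453) = -186*1/131 + 6*(-1/453) = -186/131 - 2/151 = -28348/19781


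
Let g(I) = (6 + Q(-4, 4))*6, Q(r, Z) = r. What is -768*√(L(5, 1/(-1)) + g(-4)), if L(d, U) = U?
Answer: -768*√11 ≈ -2547.2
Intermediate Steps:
g(I) = 12 (g(I) = (6 - 4)*6 = 2*6 = 12)
-768*√(L(5, 1/(-1)) + g(-4)) = -768*√(1/(-1) + 12) = -768*√(-1 + 12) = -768*√11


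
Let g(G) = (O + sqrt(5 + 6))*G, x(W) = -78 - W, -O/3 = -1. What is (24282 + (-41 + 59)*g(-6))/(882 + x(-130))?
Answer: 11979/467 - 54*sqrt(11)/467 ≈ 25.267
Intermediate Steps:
O = 3 (O = -3*(-1) = 3)
g(G) = G*(3 + sqrt(11)) (g(G) = (3 + sqrt(5 + 6))*G = (3 + sqrt(11))*G = G*(3 + sqrt(11)))
(24282 + (-41 + 59)*g(-6))/(882 + x(-130)) = (24282 + (-41 + 59)*(-6*(3 + sqrt(11))))/(882 + (-78 - 1*(-130))) = (24282 + 18*(-18 - 6*sqrt(11)))/(882 + (-78 + 130)) = (24282 + (-324 - 108*sqrt(11)))/(882 + 52) = (23958 - 108*sqrt(11))/934 = (23958 - 108*sqrt(11))*(1/934) = 11979/467 - 54*sqrt(11)/467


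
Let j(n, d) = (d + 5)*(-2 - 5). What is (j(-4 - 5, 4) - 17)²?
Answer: 6400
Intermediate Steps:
j(n, d) = -35 - 7*d (j(n, d) = (5 + d)*(-7) = -35 - 7*d)
(j(-4 - 5, 4) - 17)² = ((-35 - 7*4) - 17)² = ((-35 - 28) - 17)² = (-63 - 17)² = (-80)² = 6400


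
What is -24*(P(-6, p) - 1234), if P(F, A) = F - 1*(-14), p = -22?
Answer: 29424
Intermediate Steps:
P(F, A) = 14 + F (P(F, A) = F + 14 = 14 + F)
-24*(P(-6, p) - 1234) = -24*((14 - 6) - 1234) = -24*(8 - 1234) = -24*(-1226) = 29424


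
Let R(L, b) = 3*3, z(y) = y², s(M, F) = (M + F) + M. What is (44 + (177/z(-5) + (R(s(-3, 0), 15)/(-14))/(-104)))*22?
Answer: 20454907/18200 ≈ 1123.9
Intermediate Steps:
s(M, F) = F + 2*M (s(M, F) = (F + M) + M = F + 2*M)
R(L, b) = 9
(44 + (177/z(-5) + (R(s(-3, 0), 15)/(-14))/(-104)))*22 = (44 + (177/((-5)²) + (9/(-14))/(-104)))*22 = (44 + (177/25 + (9*(-1/14))*(-1/104)))*22 = (44 + (177*(1/25) - 9/14*(-1/104)))*22 = (44 + (177/25 + 9/1456))*22 = (44 + 257937/36400)*22 = (1859537/36400)*22 = 20454907/18200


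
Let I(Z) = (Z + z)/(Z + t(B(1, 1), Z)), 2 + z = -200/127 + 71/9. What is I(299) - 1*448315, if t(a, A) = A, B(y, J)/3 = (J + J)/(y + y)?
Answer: -153214616111/341757 ≈ -4.4831e+5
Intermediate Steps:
B(y, J) = 3*J/y (B(y, J) = 3*((J + J)/(y + y)) = 3*((2*J)/((2*y))) = 3*((2*J)*(1/(2*y))) = 3*(J/y) = 3*J/y)
z = 4931/1143 (z = -2 + (-200/127 + 71/9) = -2 + 7217/1143 = 4931/1143 ≈ 4.3141)
I(Z) = (4931/1143 + Z)/(2*Z) (I(Z) = (Z + 4931/1143)/(Z + Z) = (4931/1143 + Z)/((2*Z)) = (4931/1143 + Z)*(1/(2*Z)) = (4931/1143 + Z)/(2*Z))
I(299) - 1*448315 = (1/2286)*(4931 + 1143*299)/299 - 1*448315 = (1/2286)*(1/299)*(4931 + 341757) - 448315 = (1/2286)*(1/299)*346688 - 448315 = 173344/341757 - 448315 = -153214616111/341757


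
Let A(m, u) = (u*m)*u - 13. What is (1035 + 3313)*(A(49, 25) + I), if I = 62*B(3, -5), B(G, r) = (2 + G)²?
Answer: 139840376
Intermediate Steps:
A(m, u) = -13 + m*u² (A(m, u) = (m*u)*u - 13 = m*u² - 13 = -13 + m*u²)
I = 1550 (I = 62*(2 + 3)² = 62*5² = 62*25 = 1550)
(1035 + 3313)*(A(49, 25) + I) = (1035 + 3313)*((-13 + 49*25²) + 1550) = 4348*((-13 + 49*625) + 1550) = 4348*((-13 + 30625) + 1550) = 4348*(30612 + 1550) = 4348*32162 = 139840376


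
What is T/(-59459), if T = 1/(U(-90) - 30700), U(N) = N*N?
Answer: 1/1343773400 ≈ 7.4417e-10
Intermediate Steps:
U(N) = N²
T = -1/22600 (T = 1/((-90)² - 30700) = 1/(8100 - 30700) = 1/(-22600) = -1/22600 ≈ -4.4248e-5)
T/(-59459) = -1/22600/(-59459) = -1/22600*(-1/59459) = 1/1343773400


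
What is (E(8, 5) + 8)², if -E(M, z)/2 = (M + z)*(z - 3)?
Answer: 1936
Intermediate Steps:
E(M, z) = -2*(-3 + z)*(M + z) (E(M, z) = -2*(M + z)*(z - 3) = -2*(M + z)*(-3 + z) = -2*(-3 + z)*(M + z))
(E(8, 5) + 8)² = ((-2*5² + 6*8 + 6*5 - 2*8*5) + 8)² = ((-2*25 + 48 + 30 - 80) + 8)² = ((-50 + 48 + 30 - 80) + 8)² = (-52 + 8)² = (-44)² = 1936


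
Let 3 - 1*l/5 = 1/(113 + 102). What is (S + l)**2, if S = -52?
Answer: 2534464/1849 ≈ 1370.7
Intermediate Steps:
l = 644/43 (l = 15 - 5/(113 + 102) = 15 - 5/215 = 15 - 5*1/215 = 15 - 1/43 = 644/43 ≈ 14.977)
(S + l)**2 = (-52 + 644/43)**2 = (-1592/43)**2 = 2534464/1849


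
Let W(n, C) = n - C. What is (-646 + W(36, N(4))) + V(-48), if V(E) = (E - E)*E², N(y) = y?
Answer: -614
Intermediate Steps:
V(E) = 0 (V(E) = 0*E² = 0)
(-646 + W(36, N(4))) + V(-48) = (-646 + (36 - 1*4)) + 0 = (-646 + (36 - 4)) + 0 = (-646 + 32) + 0 = -614 + 0 = -614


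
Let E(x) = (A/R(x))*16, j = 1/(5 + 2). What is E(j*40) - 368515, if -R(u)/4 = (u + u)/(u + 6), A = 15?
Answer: -737153/2 ≈ -3.6858e+5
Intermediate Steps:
R(u) = -8*u/(6 + u) (R(u) = -4*(u + u)/(u + 6) = -4*2*u/(6 + u) = -8*u/(6 + u))
j = ⅐ (j = 1/7 = ⅐ ≈ 0.14286)
E(x) = -30*(6 + x)/x (E(x) = (15/((-8*x/(6 + x))))*16 = (15*(-(6 + x)/(8*x)))*16 = -15*(6 + x)/(8*x)*16 = -30*(6 + x)/x)
E(j*40) - 368515 = (-30 - 180/((⅐)*40)) - 368515 = (-30 - 180/40/7) - 368515 = (-30 - 180*7/40) - 368515 = (-30 - 63/2) - 368515 = -123/2 - 368515 = -737153/2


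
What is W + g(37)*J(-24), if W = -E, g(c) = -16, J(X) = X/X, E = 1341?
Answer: -1357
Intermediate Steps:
J(X) = 1
W = -1341 (W = -1*1341 = -1341)
W + g(37)*J(-24) = -1341 - 16*1 = -1341 - 16 = -1357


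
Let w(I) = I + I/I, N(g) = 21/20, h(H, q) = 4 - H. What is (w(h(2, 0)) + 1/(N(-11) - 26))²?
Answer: 2181529/249001 ≈ 8.7611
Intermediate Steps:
N(g) = 21/20 (N(g) = 21*(1/20) = 21/20)
w(I) = 1 + I (w(I) = I + 1 = 1 + I)
(w(h(2, 0)) + 1/(N(-11) - 26))² = ((1 + (4 - 1*2)) + 1/(21/20 - 26))² = ((1 + (4 - 2)) + 1/(-499/20))² = ((1 + 2) - 20/499)² = (3 - 20/499)² = (1477/499)² = 2181529/249001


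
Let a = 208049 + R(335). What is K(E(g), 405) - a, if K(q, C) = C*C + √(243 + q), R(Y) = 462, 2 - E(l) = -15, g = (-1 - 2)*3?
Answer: -44486 + 2*√65 ≈ -44470.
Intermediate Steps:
g = -9 (g = -3*3 = -9)
E(l) = 17 (E(l) = 2 - 1*(-15) = 2 + 15 = 17)
K(q, C) = C² + √(243 + q)
a = 208511 (a = 208049 + 462 = 208511)
K(E(g), 405) - a = (405² + √(243 + 17)) - 1*208511 = (164025 + √260) - 208511 = (164025 + 2*√65) - 208511 = -44486 + 2*√65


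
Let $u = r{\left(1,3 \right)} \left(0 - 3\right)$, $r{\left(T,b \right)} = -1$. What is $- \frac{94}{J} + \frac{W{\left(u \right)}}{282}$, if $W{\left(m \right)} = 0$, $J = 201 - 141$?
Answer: $- \frac{47}{30} \approx -1.5667$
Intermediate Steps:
$J = 60$
$u = 3$ ($u = - (0 - 3) = \left(-1\right) \left(-3\right) = 3$)
$- \frac{94}{J} + \frac{W{\left(u \right)}}{282} = - \frac{94}{60} + \frac{0}{282} = \left(-94\right) \frac{1}{60} + 0 \cdot \frac{1}{282} = - \frac{47}{30} + 0 = - \frac{47}{30}$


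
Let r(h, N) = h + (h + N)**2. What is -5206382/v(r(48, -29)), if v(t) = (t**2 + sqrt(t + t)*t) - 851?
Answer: -433249078130/13781054521 + 1064705119*sqrt(818)/13781054521 ≈ -29.228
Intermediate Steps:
r(h, N) = h + (N + h)**2
v(t) = -851 + t**2 + sqrt(2)*t**(3/2) (v(t) = (t**2 + sqrt(2*t)*t) - 851 = (t**2 + (sqrt(2)*sqrt(t))*t) - 851 = (t**2 + sqrt(2)*t**(3/2)) - 851 = -851 + t**2 + sqrt(2)*t**(3/2))
-5206382/v(r(48, -29)) = -5206382/(-851 + (48 + (-29 + 48)**2)**2 + sqrt(2)*(48 + (-29 + 48)**2)**(3/2)) = -5206382/(-851 + (48 + 19**2)**2 + sqrt(2)*(48 + 19**2)**(3/2)) = -5206382/(-851 + (48 + 361)**2 + sqrt(2)*(48 + 361)**(3/2)) = -5206382/(-851 + 409**2 + sqrt(2)*409**(3/2)) = -5206382/(-851 + 167281 + sqrt(2)*(409*sqrt(409))) = -5206382/(-851 + 167281 + 409*sqrt(818)) = -5206382/(166430 + 409*sqrt(818))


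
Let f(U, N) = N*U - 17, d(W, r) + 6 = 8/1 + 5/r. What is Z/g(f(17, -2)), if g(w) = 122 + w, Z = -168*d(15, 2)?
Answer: -756/71 ≈ -10.648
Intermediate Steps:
d(W, r) = 2 + 5/r (d(W, r) = -6 + (8/1 + 5/r) = -6 + (8*1 + 5/r) = -6 + (8 + 5/r) = 2 + 5/r)
f(U, N) = -17 + N*U
Z = -756 (Z = -168*(2 + 5/2) = -168*9/2 = -756)
Z/g(f(17, -2)) = -756/(122 + (-17 - 2*17)) = -756/(122 + (-17 - 34)) = -756/(122 - 51) = -756/71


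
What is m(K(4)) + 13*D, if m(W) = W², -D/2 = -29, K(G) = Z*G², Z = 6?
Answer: 9970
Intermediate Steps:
K(G) = 6*G²
D = 58 (D = -2*(-29) = 58)
m(K(4)) + 13*D = (6*4²)² + 13*58 = (6*16)² + 754 = 96² + 754 = 9216 + 754 = 9970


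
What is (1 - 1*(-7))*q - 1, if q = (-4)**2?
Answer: 127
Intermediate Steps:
q = 16
(1 - 1*(-7))*q - 1 = (1 - 1*(-7))*16 - 1 = (1 + 7)*16 - 1 = 8*16 - 1 = 128 - 1 = 127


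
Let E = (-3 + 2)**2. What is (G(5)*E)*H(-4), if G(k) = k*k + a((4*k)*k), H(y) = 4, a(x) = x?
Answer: 500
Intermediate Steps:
E = 1 (E = (-1)**2 = 1)
G(k) = 5*k**2 (G(k) = k*k + (4*k)*k = k**2 + 4*k**2 = 5*k**2)
(G(5)*E)*H(-4) = ((5*5**2)*1)*4 = ((5*25)*1)*4 = (125*1)*4 = 125*4 = 500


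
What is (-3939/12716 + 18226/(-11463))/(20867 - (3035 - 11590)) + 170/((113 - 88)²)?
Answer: 145779619379159/536081741547000 ≈ 0.27194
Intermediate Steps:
(-3939/12716 + 18226/(-11463))/(20867 - (3035 - 11590)) + 170/((113 - 88)²) = (-3939*1/12716 + 18226*(-1/11463))/(20867 - 1*(-8555)) + 170/(25²) = (-3939/12716 - 18226/11463)/(20867 + 8555) + 170/625 = -276914573/145763508/29422 + 170*(1/625) = -276914573/145763508*1/29422 + 34/125 = -276914573/4288653932376 + 34/125 = 145779619379159/536081741547000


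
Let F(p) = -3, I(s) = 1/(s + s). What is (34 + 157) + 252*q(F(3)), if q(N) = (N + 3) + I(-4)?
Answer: 319/2 ≈ 159.50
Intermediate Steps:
I(s) = 1/(2*s)
q(N) = 23/8 + N (q(N) = (N + 3) + (½)/(-4) = (3 + N) + (½)*(-¼) = (3 + N) - ⅛ = 23/8 + N)
(34 + 157) + 252*q(F(3)) = (34 + 157) + 252*(23/8 - 3) = 191 + 252*(-⅛) = 191 - 63/2 = 319/2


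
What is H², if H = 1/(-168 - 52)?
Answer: 1/48400 ≈ 2.0661e-5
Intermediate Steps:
H = -1/220 (H = 1/(-220) = -1/220 ≈ -0.0045455)
H² = (-1/220)² = 1/48400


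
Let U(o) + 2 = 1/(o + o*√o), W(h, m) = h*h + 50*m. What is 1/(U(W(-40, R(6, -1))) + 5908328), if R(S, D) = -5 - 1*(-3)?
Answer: 19927306516498500/117737023201388654021999 - 15000*√15/117737023201388654021999 ≈ 1.6925e-7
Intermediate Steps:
R(S, D) = -2 (R(S, D) = -5 + 3 = -2)
W(h, m) = h² + 50*m
U(o) = -2 + 1/(o + o^(3/2)) (U(o) = -2 + 1/(o + o*√o) = -2 + 1/(o + o^(3/2)))
1/(U(W(-40, R(6, -1))) + 5908328) = 1/((1 - 2*((-40)² + 50*(-2)) - 2*((-40)² + 50*(-2))^(3/2))/(((-40)² + 50*(-2)) + ((-40)² + 50*(-2))^(3/2)) + 5908328) = 1/((1 - 2*(1600 - 100) - 2*(1600 - 100)^(3/2))/((1600 - 100) + (1600 - 100)^(3/2)) + 5908328) = 1/((1 - 2*1500 - 30000*√15)/(1500 + 1500^(3/2)) + 5908328) = 1/((1 - 3000 - 30000*√15)/(1500 + 15000*√15) + 5908328) = 1/((-2999 - 30000*√15)/(1500 + 15000*√15) + 5908328) = 1/(5908328 + (-2999 - 30000*√15)/(1500 + 15000*√15))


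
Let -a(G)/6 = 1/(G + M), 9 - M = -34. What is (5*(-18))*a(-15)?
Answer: 135/7 ≈ 19.286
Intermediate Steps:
M = 43 (M = 9 - 1*(-34) = 9 + 34 = 43)
a(G) = -6/(43 + G) (a(G) = -6/(G + 43) = -6/(43 + G))
(5*(-18))*a(-15) = (5*(-18))*(-6/(43 - 15)) = -(-540)/28 = -90*(-3/14) = 135/7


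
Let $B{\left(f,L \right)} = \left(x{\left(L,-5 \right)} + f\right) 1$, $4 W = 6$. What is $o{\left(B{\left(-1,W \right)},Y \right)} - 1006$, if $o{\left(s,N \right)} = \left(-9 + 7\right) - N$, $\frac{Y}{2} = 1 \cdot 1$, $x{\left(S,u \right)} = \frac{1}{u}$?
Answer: $-1010$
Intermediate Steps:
$W = \frac{3}{2}$ ($W = \frac{1}{4} \cdot 6 = \frac{3}{2} \approx 1.5$)
$B{\left(f,L \right)} = - \frac{1}{5} + f$ ($B{\left(f,L \right)} = \left(\frac{1}{-5} + f\right) 1 = \left(- \frac{1}{5} + f\right) 1 = - \frac{1}{5} + f$)
$Y = 2$ ($Y = 2 \cdot 1 \cdot 1 = 2 \cdot 1 = 2$)
$o{\left(s,N \right)} = -2 - N$
$o{\left(B{\left(-1,W \right)},Y \right)} - 1006 = \left(-2 - 2\right) - 1006 = -4 - 1006 = -1010$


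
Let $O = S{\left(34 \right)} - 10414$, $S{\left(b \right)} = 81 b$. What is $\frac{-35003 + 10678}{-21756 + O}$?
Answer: $\frac{24325}{29416} \approx 0.82693$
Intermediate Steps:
$O = -7660$ ($O = 81 \cdot 34 - 10414 = 2754 - 10414 = -7660$)
$\frac{-35003 + 10678}{-21756 + O} = \frac{-35003 + 10678}{-21756 - 7660} = - \frac{24325}{-29416} = \left(-24325\right) \left(- \frac{1}{29416}\right) = \frac{24325}{29416}$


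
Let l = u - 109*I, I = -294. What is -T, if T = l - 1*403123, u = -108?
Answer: 371185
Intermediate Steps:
l = 31938 (l = -108 - 109*(-294) = -108 + 32046 = 31938)
T = -371185 (T = 31938 - 1*403123 = 31938 - 403123 = -371185)
-T = -1*(-371185) = 371185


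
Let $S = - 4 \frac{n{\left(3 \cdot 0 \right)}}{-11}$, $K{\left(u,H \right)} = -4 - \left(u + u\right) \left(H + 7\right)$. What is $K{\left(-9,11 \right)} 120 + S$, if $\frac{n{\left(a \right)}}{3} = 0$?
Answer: $38400$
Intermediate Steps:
$K{\left(u,H \right)} = -4 - 2 u \left(7 + H\right)$
$n{\left(a \right)} = 0$ ($n{\left(a \right)} = 3 \cdot 0 = 0$)
$S = 0$ ($S = - 4 \frac{0}{-11} = - 4 \cdot 0 \left(- \frac{1}{11}\right) = \left(-4\right) 0 = 0$)
$K{\left(-9,11 \right)} 120 + S = \left(-4 - -126 - 22 \left(-9\right)\right) 120 + 0 = \left(-4 + 126 + 198\right) 120 + 0 = 320 \cdot 120 + 0 = 38400 + 0 = 38400$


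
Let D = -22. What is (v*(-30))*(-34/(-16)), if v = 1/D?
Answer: 255/88 ≈ 2.8977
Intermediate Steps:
v = -1/22 (v = 1/(-22) = -1/22 ≈ -0.045455)
(v*(-30))*(-34/(-16)) = (-1/22*(-30))*(-34/(-16)) = 15*(-34*(-1/16))/11 = (15/11)*(17/8) = 255/88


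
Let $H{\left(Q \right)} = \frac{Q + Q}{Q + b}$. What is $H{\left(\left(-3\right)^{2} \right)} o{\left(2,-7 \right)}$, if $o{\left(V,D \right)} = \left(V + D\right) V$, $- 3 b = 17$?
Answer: $-54$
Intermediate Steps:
$b = - \frac{17}{3}$ ($b = \left(- \frac{1}{3}\right) 17 = - \frac{17}{3} \approx -5.6667$)
$o{\left(V,D \right)} = V \left(D + V\right)$ ($o{\left(V,D \right)} = \left(D + V\right) V = V \left(D + V\right)$)
$H{\left(Q \right)} = \frac{2 Q}{- \frac{17}{3} + Q}$ ($H{\left(Q \right)} = \frac{Q + Q}{Q - \frac{17}{3}} = \frac{2 Q}{- \frac{17}{3} + Q}$)
$H{\left(\left(-3\right)^{2} \right)} o{\left(2,-7 \right)} = \frac{6 \left(-3\right)^{2}}{-17 + 3 \left(-3\right)^{2}} \cdot 2 \left(-7 + 2\right) = 6 \cdot 9 \frac{1}{-17 + 3 \cdot 9} \cdot 2 \left(-5\right) = 6 \cdot 9 \frac{1}{-17 + 27} \left(-10\right) = 6 \cdot 9 \cdot \frac{1}{10} \left(-10\right) = \frac{27}{5} \left(-10\right) = -54$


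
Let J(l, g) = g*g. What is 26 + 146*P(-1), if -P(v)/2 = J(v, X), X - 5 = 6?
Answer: -35306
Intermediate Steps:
X = 11 (X = 5 + 6 = 11)
J(l, g) = g²
P(v) = -242 (P(v) = -2*11² = -2*121 = -242)
26 + 146*P(-1) = 26 + 146*(-242) = 26 - 35332 = -35306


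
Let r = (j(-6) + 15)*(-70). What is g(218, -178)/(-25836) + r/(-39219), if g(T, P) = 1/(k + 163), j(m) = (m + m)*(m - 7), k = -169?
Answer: 618526913/2026524168 ≈ 0.30522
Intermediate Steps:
j(m) = 2*m*(-7 + m) (j(m) = (2*m)*(-7 + m) = 2*m*(-7 + m))
r = -11970 (r = (2*(-6)*(-7 - 6) + 15)*(-70) = (2*(-6)*(-13) + 15)*(-70) = (156 + 15)*(-70) = 171*(-70) = -11970)
g(T, P) = -⅙ (g(T, P) = 1/(-169 + 163) = 1/(-6) = -⅙)
g(218, -178)/(-25836) + r/(-39219) = -⅙/(-25836) - 11970/(-39219) = -⅙*(-1/25836) - 11970*(-1/39219) = 1/155016 + 3990/13073 = 618526913/2026524168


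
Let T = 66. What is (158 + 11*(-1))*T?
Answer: 9702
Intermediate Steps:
(158 + 11*(-1))*T = (158 + 11*(-1))*66 = (158 - 11)*66 = 147*66 = 9702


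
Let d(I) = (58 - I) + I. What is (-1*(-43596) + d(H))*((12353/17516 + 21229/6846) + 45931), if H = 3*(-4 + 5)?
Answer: 60114296948195243/29978634 ≈ 2.0052e+9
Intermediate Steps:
H = 3 (H = 3*1 = 3)
d(I) = 58
(-1*(-43596) + d(H))*((12353/17516 + 21229/6846) + 45931) = (-1*(-43596) + 58)*((12353/17516 + 21229/6846) + 45931) = (43596 + 58)*((12353*(1/17516) + 21229*(1/6846)) + 45931) = 43654*((12353/17516 + 21229/6846) + 45931) = 43654*(228207901/59957268 + 45931) = 43654*(2754125484409/59957268) = 60114296948195243/29978634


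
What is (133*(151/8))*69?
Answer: 1385727/8 ≈ 1.7322e+5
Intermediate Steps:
(133*(151/8))*69 = (20083/8)*69 = 1385727/8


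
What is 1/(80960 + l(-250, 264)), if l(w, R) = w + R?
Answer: 1/80974 ≈ 1.2350e-5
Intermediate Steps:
l(w, R) = R + w
1/(80960 + l(-250, 264)) = 1/(80960 + (264 - 250)) = 1/(80960 + 14) = 1/80974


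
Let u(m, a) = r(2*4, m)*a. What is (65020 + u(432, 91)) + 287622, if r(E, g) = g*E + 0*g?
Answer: 667138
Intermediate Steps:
r(E, g) = E*g (r(E, g) = E*g + 0 = E*g)
u(m, a) = 8*a*m (u(m, a) = ((2*4)*m)*a = (8*m)*a = 8*a*m)
(65020 + u(432, 91)) + 287622 = (65020 + 8*91*432) + 287622 = (65020 + 314496) + 287622 = 379516 + 287622 = 667138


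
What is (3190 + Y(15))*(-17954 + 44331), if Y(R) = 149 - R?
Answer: 87677148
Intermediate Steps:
(3190 + Y(15))*(-17954 + 44331) = (3190 + (149 - 1*15))*(-17954 + 44331) = (3190 + (149 - 15))*26377 = (3190 + 134)*26377 = 3324*26377 = 87677148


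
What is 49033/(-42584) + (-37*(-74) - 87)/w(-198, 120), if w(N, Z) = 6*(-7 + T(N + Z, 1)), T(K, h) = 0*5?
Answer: -57474785/894264 ≈ -64.271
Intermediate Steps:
T(K, h) = 0
w(N, Z) = -42 (w(N, Z) = 6*(-7 + 0) = 6*(-7) = -42)
49033/(-42584) + (-37*(-74) - 87)/w(-198, 120) = 49033/(-42584) + (-37*(-74) - 87)/(-42) = 49033*(-1/42584) + (2738 - 87)*(-1/42) = -49033/42584 + 2651*(-1/42) = -49033/42584 - 2651/42 = -57474785/894264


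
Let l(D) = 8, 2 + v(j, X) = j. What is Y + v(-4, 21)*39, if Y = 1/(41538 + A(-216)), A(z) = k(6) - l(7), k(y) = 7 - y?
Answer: -9718253/41531 ≈ -234.00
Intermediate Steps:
v(j, X) = -2 + j
A(z) = -7 (A(z) = (7 - 1*6) - 1*8 = (7 - 6) - 8 = 1 - 8 = -7)
Y = 1/41531 (Y = 1/(41538 - 7) = 1/41531 ≈ 2.4078e-5)
Y + v(-4, 21)*39 = 1/41531 + (-2 - 4)*39 = 1/41531 - 6*39 = 1/41531 - 234 = -9718253/41531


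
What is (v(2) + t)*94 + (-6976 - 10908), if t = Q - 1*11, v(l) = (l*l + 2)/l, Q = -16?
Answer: -20140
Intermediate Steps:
v(l) = (2 + l²)/l (v(l) = (l² + 2)/l = (2 + l²)/l)
t = -27 (t = -16 - 1*11 = -16 - 11 = -27)
(v(2) + t)*94 + (-6976 - 10908) = ((2 + 2/2) - 27)*94 + (-6976 - 10908) = ((2 + 2*(½)) - 27)*94 - 17884 = ((2 + 1) - 27)*94 - 17884 = (3 - 27)*94 - 17884 = -24*94 - 17884 = -2256 - 17884 = -20140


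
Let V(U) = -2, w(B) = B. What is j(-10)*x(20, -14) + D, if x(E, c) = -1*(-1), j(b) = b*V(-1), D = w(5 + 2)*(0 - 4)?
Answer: -8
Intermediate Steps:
D = -28 (D = (5 + 2)*(0 - 4) = 7*(-4) = -28)
j(b) = -2*b (j(b) = b*(-2) = -2*b)
x(E, c) = 1
j(-10)*x(20, -14) + D = -2*(-10)*1 - 28 = 20*1 - 28 = 20 - 28 = -8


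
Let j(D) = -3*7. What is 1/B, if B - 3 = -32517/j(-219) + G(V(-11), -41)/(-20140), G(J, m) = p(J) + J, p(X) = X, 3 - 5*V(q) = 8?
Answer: 70490/109360207 ≈ 0.00064457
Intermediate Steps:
j(D) = -21
V(q) = -1 (V(q) = ⅗ - ⅕*8 = ⅗ - 8/5 = -1)
G(J, m) = 2*J (G(J, m) = J + J = 2*J)
B = 109360207/70490 (B = 3 + (-32517/(-21) + (2*(-1))/(-20140)) = 3 + (-32517*(-1/21) - 2*(-1/20140)) = 3 + (10839/7 + 1/10070) = 3 + 109148737/70490 = 109360207/70490 ≈ 1551.4)
1/B = 1/(109360207/70490) = 70490/109360207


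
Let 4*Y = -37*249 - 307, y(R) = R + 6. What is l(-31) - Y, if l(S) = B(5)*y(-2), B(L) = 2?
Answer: 2388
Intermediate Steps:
y(R) = 6 + R
Y = -2380 (Y = (-37*249 - 307)/4 = (-9213 - 307)/4 = (¼)*(-9520) = -2380)
l(S) = 8 (l(S) = 2*(6 - 2) = 2*4 = 8)
l(-31) - Y = 8 - 1*(-2380) = 8 + 2380 = 2388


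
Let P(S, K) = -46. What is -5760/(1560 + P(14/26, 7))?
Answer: -2880/757 ≈ -3.8045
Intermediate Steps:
-5760/(1560 + P(14/26, 7)) = -5760/(1560 - 46) = -5760/1514 = -5760*1/1514 = -2880/757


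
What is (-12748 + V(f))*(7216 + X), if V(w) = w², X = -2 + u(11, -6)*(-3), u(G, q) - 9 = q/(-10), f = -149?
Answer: 339608478/5 ≈ 6.7922e+7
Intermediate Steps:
u(G, q) = 9 - q/10 (u(G, q) = 9 + q/(-10) = 9 + q*(-⅒) = 9 - q/10)
X = -154/5 (X = -2 + (9 - ⅒*(-6))*(-3) = -2 + (9 + ⅗)*(-3) = -2 + (48/5)*(-3) = -2 - 144/5 = -154/5 ≈ -30.800)
(-12748 + V(f))*(7216 + X) = (-12748 + (-149)²)*(7216 - 154/5) = (-12748 + 22201)*(35926/5) = 9453*(35926/5) = 339608478/5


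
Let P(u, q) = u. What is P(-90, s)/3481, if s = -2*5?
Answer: -90/3481 ≈ -0.025855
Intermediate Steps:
s = -10
P(-90, s)/3481 = -90/3481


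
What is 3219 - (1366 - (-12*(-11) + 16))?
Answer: 2001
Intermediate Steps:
3219 - (1366 - (-12*(-11) + 16)) = 3219 - (1366 - (132 + 16)) = 3219 - (1366 - 1*148) = 3219 - (1366 - 148) = 3219 - 1*1218 = 3219 - 1218 = 2001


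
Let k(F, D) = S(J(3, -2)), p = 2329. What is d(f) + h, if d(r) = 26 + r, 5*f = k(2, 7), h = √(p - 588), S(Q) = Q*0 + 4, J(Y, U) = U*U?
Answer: 134/5 + √1741 ≈ 68.525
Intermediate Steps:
J(Y, U) = U²
S(Q) = 4 (S(Q) = 0 + 4 = 4)
k(F, D) = 4
h = √1741 (h = √(2329 - 588) = √1741 ≈ 41.725)
f = ⅘ (f = (⅕)*4 = ⅘ ≈ 0.80000)
d(f) + h = (26 + ⅘) + √1741 = 134/5 + √1741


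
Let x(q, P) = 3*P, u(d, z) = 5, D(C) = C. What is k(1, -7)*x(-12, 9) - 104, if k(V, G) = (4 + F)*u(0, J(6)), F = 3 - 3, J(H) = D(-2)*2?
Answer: 436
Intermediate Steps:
J(H) = -4 (J(H) = -2*2 = -4)
F = 0
k(V, G) = 20 (k(V, G) = (4 + 0)*5 = 4*5 = 20)
k(1, -7)*x(-12, 9) - 104 = 20*(3*9) - 104 = 20*27 - 104 = 540 - 104 = 436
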